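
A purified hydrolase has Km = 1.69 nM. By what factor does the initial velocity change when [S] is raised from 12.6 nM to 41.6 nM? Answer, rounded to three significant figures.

Since Vmax cancels, v₂/v₁ = [S]₂(Km+[S]₁) / [S]₁(Km+[S]₂).
= 41.6×(1.69+12.6) / (12.6×(1.69+41.6)) = 594.5/545.5 = 1.09.

1.09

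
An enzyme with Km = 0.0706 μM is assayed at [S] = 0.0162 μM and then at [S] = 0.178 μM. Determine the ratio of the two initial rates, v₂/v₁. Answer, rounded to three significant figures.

Since Vmax cancels, v₂/v₁ = [S]₂(Km+[S]₁) / [S]₁(Km+[S]₂).
= 0.178×(0.0706+0.0162) / (0.0162×(0.0706+0.178)) = 0.01545/0.004027 = 3.84.

3.84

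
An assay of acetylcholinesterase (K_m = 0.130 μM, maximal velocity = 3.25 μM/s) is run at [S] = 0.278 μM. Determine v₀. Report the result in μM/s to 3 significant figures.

v = Vmax·[S]/(Km + [S]) = 3.25 × 0.278 / (0.130 + 0.278)
  = 0.9035 / 0.4080 = 2.21 μM/s.

2.21 μM/s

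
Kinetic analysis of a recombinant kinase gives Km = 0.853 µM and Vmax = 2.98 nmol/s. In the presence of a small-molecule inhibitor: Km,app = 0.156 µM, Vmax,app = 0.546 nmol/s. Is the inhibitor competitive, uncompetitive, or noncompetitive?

uncompetitive

Both Km and Vmax decrease by the same factor (~5.46-fold) — characteristic of uncompetitive inhibition.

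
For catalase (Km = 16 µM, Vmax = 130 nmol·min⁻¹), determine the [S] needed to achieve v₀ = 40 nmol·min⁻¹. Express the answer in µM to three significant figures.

Rearranging v = Vmax[S]/(Km+[S]) gives [S] = Km·v/(Vmax − v).
[S] = 16 × 40 / (130 − 40) = 640.0/90.00 = 7.11 µM.

7.11 µM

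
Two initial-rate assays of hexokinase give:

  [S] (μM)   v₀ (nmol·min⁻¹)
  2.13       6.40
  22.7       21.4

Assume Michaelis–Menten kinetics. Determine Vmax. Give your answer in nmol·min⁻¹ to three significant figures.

28.3 nmol·min⁻¹

From v = Vmax[S]/(Km+[S]), each point gives Vmax = v(Km+[S])/[S].
Equating: 6.40(Km+2.13)/2.13 = 21.4(Km+22.7)/22.7.
3.005·Km + 6.40 = 0.9427·Km + 21.4, so (3.005 − 0.9427)·Km = 21.4 − 6.40.
Km = 15.00/2.062 = 7.27 μM; then Vmax = 6.40(7.27+2.13)/2.13 = 28.3 nmol·min⁻¹.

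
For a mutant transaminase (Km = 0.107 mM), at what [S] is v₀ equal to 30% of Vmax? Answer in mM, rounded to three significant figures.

v/Vmax = [S]/(Km+[S]) = 0.3, so [S] = Km·0.3/(1 − 0.3) = 0.107 × 0.4286.
[S] = 0.0459 mM.

0.0459 mM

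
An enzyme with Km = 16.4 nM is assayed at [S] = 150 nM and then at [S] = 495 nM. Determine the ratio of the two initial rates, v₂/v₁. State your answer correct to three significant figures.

1.07

The fractional saturations are [S]/(Km+[S]) = 150/166.4 = 0.9014 and 495/511.4 = 0.9679.
v₂/v₁ is just their ratio: 0.9679/0.9014 = 1.07.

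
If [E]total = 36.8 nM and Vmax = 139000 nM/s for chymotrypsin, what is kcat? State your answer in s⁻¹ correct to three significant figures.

3780 s⁻¹

kcat = Vmax/[E]total = 139000 nM/s / 36.8 nM = 3780 s⁻¹.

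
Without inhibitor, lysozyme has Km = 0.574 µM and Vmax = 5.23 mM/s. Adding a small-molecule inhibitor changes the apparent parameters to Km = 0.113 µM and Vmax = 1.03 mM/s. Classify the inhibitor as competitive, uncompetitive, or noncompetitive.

uncompetitive

Both Km and Vmax decrease by the same factor (~5.06-fold) — characteristic of uncompetitive inhibition.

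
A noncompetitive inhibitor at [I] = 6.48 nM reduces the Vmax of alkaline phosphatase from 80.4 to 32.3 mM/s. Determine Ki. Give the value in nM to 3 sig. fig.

4.35 nM

Noncompetitive: Vmax,app = Vmax/α with α = 1 + [I]/Ki.
α = Vmax/Vmax,app = 80.4/32.3 = 2.489.
Since α = 1 + [I]/Ki, [I]/Ki = 2.489 − 1 = 1.489 and Ki = 6.48/1.489 = 4.35 nM.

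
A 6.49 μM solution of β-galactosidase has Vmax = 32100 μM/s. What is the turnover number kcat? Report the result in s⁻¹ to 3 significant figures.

kcat = Vmax/[E]total = 32100 μM/s / 6.49 μM = 4950 s⁻¹.

4950 s⁻¹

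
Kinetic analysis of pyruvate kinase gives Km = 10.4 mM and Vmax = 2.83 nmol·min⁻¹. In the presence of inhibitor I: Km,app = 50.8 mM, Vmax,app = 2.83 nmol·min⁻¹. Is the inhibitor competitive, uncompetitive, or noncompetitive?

Km increases (10.4 → 50.8 mM) while Vmax is unchanged — the hallmark of competitive inhibition.

competitive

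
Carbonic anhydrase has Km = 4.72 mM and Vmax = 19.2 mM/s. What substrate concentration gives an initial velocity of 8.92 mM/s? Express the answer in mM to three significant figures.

Rearranging v = Vmax[S]/(Km+[S]) gives [S] = Km·v/(Vmax − v).
[S] = 4.72 × 8.92 / (19.2 − 8.92) = 42.10/10.28 = 4.10 mM.

4.10 mM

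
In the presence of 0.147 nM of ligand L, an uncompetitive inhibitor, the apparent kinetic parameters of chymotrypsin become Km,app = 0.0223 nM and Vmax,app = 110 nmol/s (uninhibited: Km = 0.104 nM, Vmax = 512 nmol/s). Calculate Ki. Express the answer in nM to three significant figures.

Uncompetitive: Vmax,app = Vmax/α (and Km,app = Km/α) with α = 1 + [I]/Ki.
α = Vmax/Vmax,app = 512/110 = 4.655.
Since α = 1 + [I]/Ki, [I]/Ki = 4.655 − 1 = 3.655 and Ki = 0.147/3.655 = 0.0402 nM.

0.0402 nM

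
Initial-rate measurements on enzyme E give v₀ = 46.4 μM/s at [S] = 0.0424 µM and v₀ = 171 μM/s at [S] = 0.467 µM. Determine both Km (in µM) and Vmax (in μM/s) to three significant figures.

Km = 0.171 µM; Vmax = 234 μM/s

From v = Vmax[S]/(Km+[S]), each point gives Vmax = v(Km+[S])/[S].
Equating: 46.4(Km+0.0424)/0.0424 = 171(Km+0.467)/0.467.
1094·Km + 46.4 = 366.2·Km + 171, so (1094 − 366.2)·Km = 171 − 46.4.
Km = 124.6/728.2 = 0.171 µM; then Vmax = 46.4(0.171+0.0424)/0.0424 = 234 μM/s.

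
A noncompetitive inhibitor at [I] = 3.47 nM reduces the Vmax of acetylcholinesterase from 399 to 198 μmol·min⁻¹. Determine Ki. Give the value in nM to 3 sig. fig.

Noncompetitive: Vmax,app = Vmax/α with α = 1 + [I]/Ki.
α = Vmax/Vmax,app = 399/198 = 2.015.
Ki = [I]/(α − 1) = 3.47/1.015 = 3.42 nM.

3.42 nM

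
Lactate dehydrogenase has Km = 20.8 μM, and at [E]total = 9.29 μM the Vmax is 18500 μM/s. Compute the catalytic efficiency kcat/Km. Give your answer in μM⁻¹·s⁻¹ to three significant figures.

95.7 μM⁻¹·s⁻¹

kcat = Vmax/[E]total = 18500/9.29 = 1990 s⁻¹.
kcat/Km = 1990/20.8 = 95.7 μM⁻¹·s⁻¹.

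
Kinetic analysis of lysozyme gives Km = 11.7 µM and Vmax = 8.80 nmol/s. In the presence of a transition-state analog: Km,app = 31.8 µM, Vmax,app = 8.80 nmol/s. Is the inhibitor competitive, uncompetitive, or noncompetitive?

competitive

Km increases (11.7 → 31.8 µM) while Vmax is unchanged — the hallmark of competitive inhibition.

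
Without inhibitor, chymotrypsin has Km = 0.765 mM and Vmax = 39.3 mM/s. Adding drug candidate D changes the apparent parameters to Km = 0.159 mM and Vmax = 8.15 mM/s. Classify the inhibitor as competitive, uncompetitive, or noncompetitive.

uncompetitive

Both Km and Vmax decrease by the same factor (~4.82-fold) — characteristic of uncompetitive inhibition.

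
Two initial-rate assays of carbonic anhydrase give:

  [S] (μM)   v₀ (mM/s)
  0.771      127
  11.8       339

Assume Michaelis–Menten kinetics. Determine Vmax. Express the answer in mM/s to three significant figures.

384 mM/s

From v = Vmax[S]/(Km+[S]), each point gives Vmax = v(Km+[S])/[S].
Equating: 127(Km+0.771)/0.771 = 339(Km+11.8)/11.8.
164.7·Km + 127 = 28.73·Km + 339, so (164.7 − 28.73)·Km = 339 − 127.
Km = 212.0/136.0 = 1.56 μM; then Vmax = 127(1.56+0.771)/0.771 = 384 mM/s.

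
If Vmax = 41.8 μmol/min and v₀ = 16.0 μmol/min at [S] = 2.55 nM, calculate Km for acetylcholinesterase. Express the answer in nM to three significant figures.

v/Vmax = 16.0/41.8 = 0.3828 = [S]/(Km+[S]).
So Km + [S] = [S]/0.3828 = 6.662 nM, giving Km = 6.662 − 2.55 = 4.11 nM.

4.11 nM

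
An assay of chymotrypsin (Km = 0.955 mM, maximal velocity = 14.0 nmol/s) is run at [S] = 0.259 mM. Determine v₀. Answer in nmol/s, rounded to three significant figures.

[S]/(Km+[S]) = 0.259/1.214 = 0.2133, the fractional saturation.
v = 0.2133 × Vmax = 0.2133 × 14.0 = 2.99 nmol/s.

2.99 nmol/s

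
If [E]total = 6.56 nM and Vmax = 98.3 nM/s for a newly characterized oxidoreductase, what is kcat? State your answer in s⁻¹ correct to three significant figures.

15.0 s⁻¹

kcat = Vmax/[E]total = 98.3 nM/s / 6.56 nM = 15.0 s⁻¹.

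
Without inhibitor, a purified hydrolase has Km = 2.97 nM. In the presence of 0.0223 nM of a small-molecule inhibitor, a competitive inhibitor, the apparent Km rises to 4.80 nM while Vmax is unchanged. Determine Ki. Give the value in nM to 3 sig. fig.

Competitive: Km,app = α·Km with α = 1 + [I]/Ki.
α = Km,app/Km = 4.80/2.97 = 1.616.
Ki = [I]/(α − 1) = 0.0223/0.6162 = 0.0362 nM.

0.0362 nM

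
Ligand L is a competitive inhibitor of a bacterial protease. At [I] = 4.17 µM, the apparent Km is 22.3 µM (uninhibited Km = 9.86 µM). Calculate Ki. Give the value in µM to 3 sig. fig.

3.31 µM

Competitive: Km,app = α·Km with α = 1 + [I]/Ki.
α = Km,app/Km = 22.3/9.86 = 2.262.
Ki = [I]/(α − 1) = 4.17/1.262 = 3.31 µM.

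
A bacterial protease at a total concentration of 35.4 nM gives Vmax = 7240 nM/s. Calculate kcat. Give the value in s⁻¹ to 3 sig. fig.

205 s⁻¹

kcat = Vmax/[E]total = 7240 nM/s / 35.4 nM = 205 s⁻¹.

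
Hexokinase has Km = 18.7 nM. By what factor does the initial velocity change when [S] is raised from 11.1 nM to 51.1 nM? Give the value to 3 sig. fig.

The fractional saturations are [S]/(Km+[S]) = 11.1/29.80 = 0.3725 and 51.1/69.80 = 0.7321.
v₂/v₁ is just their ratio: 0.7321/0.3725 = 1.97.

1.97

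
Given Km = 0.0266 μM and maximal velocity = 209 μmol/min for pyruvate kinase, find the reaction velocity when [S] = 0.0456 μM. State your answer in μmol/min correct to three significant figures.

132 μmol/min

v = Vmax·[S]/(Km + [S]) = 209 × 0.0456 / (0.0266 + 0.0456)
  = 9.530 / 0.07220 = 132 μmol/min.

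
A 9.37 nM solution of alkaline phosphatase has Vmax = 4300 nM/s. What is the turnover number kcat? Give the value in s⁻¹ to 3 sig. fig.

459 s⁻¹

kcat = Vmax/[E]total = 4300 nM/s / 9.37 nM = 459 s⁻¹.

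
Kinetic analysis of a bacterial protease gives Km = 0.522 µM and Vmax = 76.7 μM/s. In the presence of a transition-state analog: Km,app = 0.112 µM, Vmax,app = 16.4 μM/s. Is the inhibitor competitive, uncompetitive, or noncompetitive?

uncompetitive

Both Km and Vmax decrease by the same factor (~4.67-fold) — characteristic of uncompetitive inhibition.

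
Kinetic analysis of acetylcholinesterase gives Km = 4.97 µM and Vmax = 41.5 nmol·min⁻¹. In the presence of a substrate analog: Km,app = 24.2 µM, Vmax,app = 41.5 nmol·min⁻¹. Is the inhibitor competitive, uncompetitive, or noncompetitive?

Km increases (4.97 → 24.2 µM) while Vmax is unchanged — the hallmark of competitive inhibition.

competitive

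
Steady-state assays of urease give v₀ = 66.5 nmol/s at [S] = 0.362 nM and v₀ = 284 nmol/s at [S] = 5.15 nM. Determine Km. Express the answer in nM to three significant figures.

In reciprocal form, 1/v = (Km/Vmax)·(1/[S]) + 1/Vmax. The two points give (1/[S], 1/v) = (2.762, 0.01504) and (0.1942, 0.003521).
Slope = (0.01504 − 0.003521)/(2.762 − 0.1942) = 0.004484; intercept = 0.01504 − 0.004484×2.762 = 0.002650.
Vmax = 1/intercept = 377 nmol/s; Km = slope × Vmax = 0.004484 × 377 = 1.69 nM.

1.69 nM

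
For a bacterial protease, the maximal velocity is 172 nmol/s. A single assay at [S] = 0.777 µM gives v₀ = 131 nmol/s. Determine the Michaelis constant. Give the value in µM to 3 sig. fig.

v/Vmax = 131/172 = 0.7616 = [S]/(Km+[S]).
So Km + [S] = [S]/0.7616 = 1.020 µM, giving Km = 1.020 − 0.777 = 0.243 µM.

0.243 µM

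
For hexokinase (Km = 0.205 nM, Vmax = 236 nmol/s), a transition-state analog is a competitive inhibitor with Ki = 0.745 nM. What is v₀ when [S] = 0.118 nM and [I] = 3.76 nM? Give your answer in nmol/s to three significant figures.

20.5 nmol/s

With α = 1 + [I]/Ki = 1 + 3.76/0.745 = 6.047, the competitive rate law is v = Vmax[S] / (αKm + [S]).
v = 236×0.118 / (6.047×0.205 + 0.118) = 27.85/1.358 = 20.5 nmol/s.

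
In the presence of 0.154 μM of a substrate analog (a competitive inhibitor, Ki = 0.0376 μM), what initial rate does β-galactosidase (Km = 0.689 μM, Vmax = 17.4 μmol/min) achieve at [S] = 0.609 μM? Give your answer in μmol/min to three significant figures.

α = 1 + [I]/Ki = 1 + 0.154/0.0376 = 5.096.
For a competitive inhibitor, Vmax is unchanged and the apparent Km becomes α·Km: Km,app = 3.51 μM, Vmax,app = 17.4 μmol/min.
v = Vmax,app·[S]/(Km,app + [S]) = 17.4 × 0.609/(3.51 + 0.609) = 2.57 μmol/min.

2.57 μmol/min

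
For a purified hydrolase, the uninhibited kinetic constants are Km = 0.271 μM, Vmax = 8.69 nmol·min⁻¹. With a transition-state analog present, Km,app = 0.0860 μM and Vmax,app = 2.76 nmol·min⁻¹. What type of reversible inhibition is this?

uncompetitive

Both Km and Vmax decrease by the same factor (~3.15-fold) — characteristic of uncompetitive inhibition.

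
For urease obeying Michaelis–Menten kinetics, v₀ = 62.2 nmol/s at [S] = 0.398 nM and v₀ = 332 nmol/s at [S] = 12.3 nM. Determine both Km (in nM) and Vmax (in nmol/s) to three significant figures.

Km = 2.09 nM; Vmax = 388 nmol/s

From v = Vmax[S]/(Km+[S]), each point gives Vmax = v(Km+[S])/[S].
Equating: 62.2(Km+0.398)/0.398 = 332(Km+12.3)/12.3.
156.3·Km + 62.2 = 26.99·Km + 332, so (156.3 − 26.99)·Km = 332 − 62.2.
Km = 269.8/129.3 = 2.09 nM; then Vmax = 62.2(2.09+0.398)/0.398 = 388 nmol/s.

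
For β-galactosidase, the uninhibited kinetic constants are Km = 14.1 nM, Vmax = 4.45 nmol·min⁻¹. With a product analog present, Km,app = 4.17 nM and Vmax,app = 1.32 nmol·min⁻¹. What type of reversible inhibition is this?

Both Km and Vmax decrease by the same factor (~3.38-fold) — characteristic of uncompetitive inhibition.

uncompetitive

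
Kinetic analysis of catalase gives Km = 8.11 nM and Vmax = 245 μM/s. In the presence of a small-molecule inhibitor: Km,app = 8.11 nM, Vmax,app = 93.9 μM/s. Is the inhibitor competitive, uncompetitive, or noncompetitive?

Vmax decreases (245 → 93.9 μM/s) while Km is unchanged — pure noncompetitive inhibition.

noncompetitive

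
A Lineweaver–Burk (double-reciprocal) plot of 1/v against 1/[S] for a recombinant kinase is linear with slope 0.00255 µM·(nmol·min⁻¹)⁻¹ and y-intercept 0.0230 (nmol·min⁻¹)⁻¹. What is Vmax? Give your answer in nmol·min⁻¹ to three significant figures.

43.5 nmol·min⁻¹

The y-intercept of a Lineweaver–Burk plot equals 1/Vmax, so Vmax = 1/0.0230 = 43.5 nmol·min⁻¹.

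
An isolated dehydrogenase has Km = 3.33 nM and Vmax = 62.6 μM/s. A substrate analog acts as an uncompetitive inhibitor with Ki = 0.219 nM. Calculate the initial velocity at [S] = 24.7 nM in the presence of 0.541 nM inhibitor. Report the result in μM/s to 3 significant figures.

α = 1 + [I]/Ki = 1 + 0.541/0.219 = 3.470.
For an uncompetitive inhibitor, both parameters are divided by α, giving Vmax/α and Km/α: Km,app = 0.960 nM, Vmax,app = 18.0 μM/s.
v = Vmax,app·[S]/(Km,app + [S]) = 18.0 × 24.7/(0.960 + 24.7) = 17.4 μM/s.

17.4 μM/s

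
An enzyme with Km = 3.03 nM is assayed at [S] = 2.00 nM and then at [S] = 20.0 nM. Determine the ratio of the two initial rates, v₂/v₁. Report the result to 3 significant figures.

Since Vmax cancels, v₂/v₁ = [S]₂(Km+[S]₁) / [S]₁(Km+[S]₂).
= 20.0×(3.03+2.00) / (2.00×(3.03+20.0)) = 100.6/46.06 = 2.18.

2.18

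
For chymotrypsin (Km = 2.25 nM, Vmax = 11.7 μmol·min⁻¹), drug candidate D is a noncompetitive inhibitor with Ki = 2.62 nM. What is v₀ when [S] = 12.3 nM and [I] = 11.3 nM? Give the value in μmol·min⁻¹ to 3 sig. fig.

α = 1 + [I]/Ki = 1 + 11.3/2.62 = 5.313.
For a noncompetitive inhibitor, Vmax is reduced to Vmax/α while Km is unchanged: Km,app = 2.25 nM, Vmax,app = 2.20 μmol·min⁻¹.
v = Vmax,app·[S]/(Km,app + [S]) = 2.20 × 12.3/(2.25 + 12.3) = 1.86 μmol·min⁻¹.

1.86 μmol·min⁻¹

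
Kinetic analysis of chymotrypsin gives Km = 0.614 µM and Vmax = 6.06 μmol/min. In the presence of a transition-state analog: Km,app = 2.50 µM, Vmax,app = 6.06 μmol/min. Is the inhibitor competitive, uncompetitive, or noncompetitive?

competitive

Km increases (0.614 → 2.50 µM) while Vmax is unchanged — the hallmark of competitive inhibition.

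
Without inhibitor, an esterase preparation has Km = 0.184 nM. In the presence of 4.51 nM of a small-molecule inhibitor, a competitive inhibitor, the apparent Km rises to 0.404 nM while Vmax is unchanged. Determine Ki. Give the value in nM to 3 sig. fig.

3.77 nM

Competitive: Km,app = α·Km with α = 1 + [I]/Ki.
α = Km,app/Km = 0.404/0.184 = 2.196.
Ki = [I]/(α − 1) = 4.51/1.196 = 3.77 nM.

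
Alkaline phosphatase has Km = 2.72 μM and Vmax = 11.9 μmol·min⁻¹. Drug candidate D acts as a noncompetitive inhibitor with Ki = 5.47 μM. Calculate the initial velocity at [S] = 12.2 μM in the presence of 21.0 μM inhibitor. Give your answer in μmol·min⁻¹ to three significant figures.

2.01 μmol·min⁻¹

α = 1 + [I]/Ki = 1 + 21.0/5.47 = 4.839.
For a noncompetitive inhibitor, Vmax is reduced to Vmax/α while Km is unchanged: Km,app = 2.72 μM, Vmax,app = 2.46 μmol·min⁻¹.
v = Vmax,app·[S]/(Km,app + [S]) = 2.46 × 12.2/(2.72 + 12.2) = 2.01 μmol·min⁻¹.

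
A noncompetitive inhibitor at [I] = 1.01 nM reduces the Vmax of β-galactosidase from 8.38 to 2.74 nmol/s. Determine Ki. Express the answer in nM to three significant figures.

0.491 nM

Noncompetitive: Vmax,app = Vmax/α with α = 1 + [I]/Ki.
α = Vmax/Vmax,app = 8.38/2.74 = 3.058.
Ki = [I]/(α − 1) = 1.01/2.058 = 0.491 nM.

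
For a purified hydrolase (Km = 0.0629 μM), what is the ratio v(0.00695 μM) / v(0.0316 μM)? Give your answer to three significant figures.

0.298

Since Vmax cancels, v₂/v₁ = [S]₂(Km+[S]₁) / [S]₁(Km+[S]₂).
= 0.00695×(0.0629+0.0316) / (0.0316×(0.0629+0.00695)) = 0.0006568/0.002207 = 0.298.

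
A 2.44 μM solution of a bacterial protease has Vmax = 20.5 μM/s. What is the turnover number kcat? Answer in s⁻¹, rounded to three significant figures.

8.40 s⁻¹

kcat = Vmax/[E]total = 20.5 μM/s / 2.44 μM = 8.40 s⁻¹.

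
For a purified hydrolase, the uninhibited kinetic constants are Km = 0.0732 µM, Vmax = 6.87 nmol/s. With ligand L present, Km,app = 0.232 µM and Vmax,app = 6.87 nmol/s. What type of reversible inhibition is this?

competitive

Km increases (0.0732 → 0.232 µM) while Vmax is unchanged — the hallmark of competitive inhibition.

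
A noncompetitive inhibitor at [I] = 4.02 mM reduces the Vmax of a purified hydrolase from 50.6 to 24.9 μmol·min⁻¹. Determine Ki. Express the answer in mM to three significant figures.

Noncompetitive: Vmax,app = Vmax/α with α = 1 + [I]/Ki.
α = Vmax/Vmax,app = 50.6/24.9 = 2.032.
Ki = [I]/(α − 1) = 4.02/1.032 = 3.89 mM.

3.89 mM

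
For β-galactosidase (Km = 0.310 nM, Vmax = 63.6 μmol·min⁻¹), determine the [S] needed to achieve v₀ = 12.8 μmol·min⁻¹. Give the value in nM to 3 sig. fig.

0.0781 nM

Rearranging v = Vmax[S]/(Km+[S]) gives [S] = Km·v/(Vmax − v).
[S] = 0.310 × 12.8 / (63.6 − 12.8) = 3.968/50.80 = 0.0781 nM.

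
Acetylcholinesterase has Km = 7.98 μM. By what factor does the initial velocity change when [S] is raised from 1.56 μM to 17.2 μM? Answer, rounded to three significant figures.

4.18

The fractional saturations are [S]/(Km+[S]) = 1.56/9.540 = 0.1635 and 17.2/25.18 = 0.6831.
v₂/v₁ is just their ratio: 0.6831/0.1635 = 4.18.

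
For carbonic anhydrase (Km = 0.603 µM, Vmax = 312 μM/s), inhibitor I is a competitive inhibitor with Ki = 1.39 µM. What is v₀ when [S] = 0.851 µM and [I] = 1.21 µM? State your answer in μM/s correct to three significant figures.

134 μM/s

α = 1 + [I]/Ki = 1 + 1.21/1.39 = 1.871.
For a competitive inhibitor, Vmax is unchanged and the apparent Km becomes α·Km: Km,app = 1.13 µM, Vmax,app = 312 μM/s.
v = Vmax,app·[S]/(Km,app + [S]) = 312 × 0.851/(1.13 + 0.851) = 134 μM/s.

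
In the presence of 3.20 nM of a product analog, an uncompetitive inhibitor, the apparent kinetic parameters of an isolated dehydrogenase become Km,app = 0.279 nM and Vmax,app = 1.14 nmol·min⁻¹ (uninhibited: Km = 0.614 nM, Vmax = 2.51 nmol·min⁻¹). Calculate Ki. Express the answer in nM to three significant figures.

2.66 nM

Uncompetitive: Vmax,app = Vmax/α (and Km,app = Km/α) with α = 1 + [I]/Ki.
α = Vmax/Vmax,app = 2.51/1.14 = 2.202.
Since α = 1 + [I]/Ki, [I]/Ki = 2.202 − 1 = 1.202 and Ki = 3.20/1.202 = 2.66 nM.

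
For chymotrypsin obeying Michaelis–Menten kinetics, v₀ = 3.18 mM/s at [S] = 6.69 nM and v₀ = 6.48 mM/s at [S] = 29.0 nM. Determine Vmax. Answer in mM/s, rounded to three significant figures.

9.41 mM/s

From v = Vmax[S]/(Km+[S]), each point gives Vmax = v(Km+[S])/[S].
Equating: 3.18(Km+6.69)/6.69 = 6.48(Km+29.0)/29.0.
0.4753·Km + 3.18 = 0.2234·Km + 6.48, so (0.4753 − 0.2234)·Km = 6.48 − 3.18.
Km = 3.300/0.2519 = 13.1 nM; then Vmax = 3.18(13.1+6.69)/6.69 = 9.41 mM/s.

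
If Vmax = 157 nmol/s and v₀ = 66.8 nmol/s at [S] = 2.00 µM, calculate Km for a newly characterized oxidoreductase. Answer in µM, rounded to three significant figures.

v/Vmax = 66.8/157 = 0.4255 = [S]/(Km+[S]).
So Km + [S] = [S]/0.4255 = 4.701 µM, giving Km = 4.701 − 2.00 = 2.70 µM.

2.70 µM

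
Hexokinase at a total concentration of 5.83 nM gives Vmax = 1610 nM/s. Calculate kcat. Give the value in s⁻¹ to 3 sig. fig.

kcat = Vmax/[E]total = 1610 nM/s / 5.83 nM = 276 s⁻¹.

276 s⁻¹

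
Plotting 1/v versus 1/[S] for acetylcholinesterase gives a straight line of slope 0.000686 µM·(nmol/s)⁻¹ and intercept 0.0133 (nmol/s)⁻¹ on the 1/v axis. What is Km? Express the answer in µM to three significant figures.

0.0516 µM

y-intercept = 1/Vmax ⇒ Vmax = 75.2 nmol/s; slope = Km/Vmax ⇒ Km = slope × Vmax.
Km = 0.000686 × 75.2 = 0.0516 µM.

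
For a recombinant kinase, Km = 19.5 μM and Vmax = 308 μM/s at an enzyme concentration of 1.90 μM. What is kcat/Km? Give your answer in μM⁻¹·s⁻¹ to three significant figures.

8.31 μM⁻¹·s⁻¹

kcat = Vmax/[E]total = 308/1.90 = 162 s⁻¹.
kcat/Km = 162/19.5 = 8.31 μM⁻¹·s⁻¹.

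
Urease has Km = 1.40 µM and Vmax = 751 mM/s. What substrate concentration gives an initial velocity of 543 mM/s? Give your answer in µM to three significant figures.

Rearranging v = Vmax[S]/(Km+[S]) gives [S] = Km·v/(Vmax − v).
[S] = 1.40 × 543 / (751 − 543) = 760.2/208.0 = 3.65 µM.

3.65 µM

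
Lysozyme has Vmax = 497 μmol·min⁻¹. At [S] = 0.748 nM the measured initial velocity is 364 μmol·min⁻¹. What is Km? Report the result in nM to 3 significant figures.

0.273 nM

From v = Vmax[S]/(Km+[S]), Km = [S](Vmax − v)/v.
Km = 0.748 × (497 − 364) / 364 = 99.48/364 = 0.273 nM.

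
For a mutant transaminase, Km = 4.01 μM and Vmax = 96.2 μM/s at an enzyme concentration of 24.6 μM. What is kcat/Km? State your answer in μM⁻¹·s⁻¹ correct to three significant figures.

0.975 μM⁻¹·s⁻¹

kcat = Vmax/[E]total = 96.2/24.6 = 3.91 s⁻¹.
kcat/Km = 3.91/4.01 = 0.975 μM⁻¹·s⁻¹.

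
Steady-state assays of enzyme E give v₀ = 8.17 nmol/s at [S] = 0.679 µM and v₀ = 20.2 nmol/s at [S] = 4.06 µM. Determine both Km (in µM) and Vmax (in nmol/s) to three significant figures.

In reciprocal form, 1/v = (Km/Vmax)·(1/[S]) + 1/Vmax. The two points give (1/[S], 1/v) = (1.473, 0.1224) and (0.2463, 0.04950).
Slope = (0.1224 − 0.04950)/(1.473 − 0.2463) = 0.05944; intercept = 0.1224 − 0.05944×1.473 = 0.03487.
Vmax = 1/intercept = 28.7 nmol/s; Km = slope × Vmax = 0.05944 × 28.7 = 1.70 µM.

Km = 1.70 µM; Vmax = 28.7 nmol/s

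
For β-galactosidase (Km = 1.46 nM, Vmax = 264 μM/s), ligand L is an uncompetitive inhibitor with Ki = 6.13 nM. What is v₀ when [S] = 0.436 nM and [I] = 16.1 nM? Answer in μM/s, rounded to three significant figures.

37.8 μM/s

With α = 1 + [I]/Ki = 1 + 16.1/6.13 = 3.626, the uncompetitive rate law is v = (Vmax/α)·[S] / (Km/α + [S]).
v = (264/3.626)×0.436 / (1.46/3.626 + 0.436) = 31.74/0.8386 = 37.8 μM/s.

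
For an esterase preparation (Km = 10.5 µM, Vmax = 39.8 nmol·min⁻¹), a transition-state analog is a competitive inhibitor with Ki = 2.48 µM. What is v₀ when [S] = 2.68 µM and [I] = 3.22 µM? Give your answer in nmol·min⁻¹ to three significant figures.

3.98 nmol·min⁻¹

With α = 1 + [I]/Ki = 1 + 3.22/2.48 = 2.298, the competitive rate law is v = Vmax[S] / (αKm + [S]).
v = 39.8×2.68 / (2.298×10.5 + 2.68) = 106.7/26.81 = 3.98 nmol·min⁻¹.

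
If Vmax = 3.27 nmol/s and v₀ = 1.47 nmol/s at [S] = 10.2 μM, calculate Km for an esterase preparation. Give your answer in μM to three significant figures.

v/Vmax = 1.47/3.27 = 0.4495 = [S]/(Km+[S]).
So Km + [S] = [S]/0.4495 = 22.69 μM, giving Km = 22.69 − 10.2 = 12.5 μM.

12.5 μM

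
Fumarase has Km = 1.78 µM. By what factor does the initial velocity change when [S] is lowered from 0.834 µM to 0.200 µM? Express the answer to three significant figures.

0.317

Since Vmax cancels, v₂/v₁ = [S]₂(Km+[S]₁) / [S]₁(Km+[S]₂).
= 0.200×(1.78+0.834) / (0.834×(1.78+0.200)) = 0.5228/1.651 = 0.317.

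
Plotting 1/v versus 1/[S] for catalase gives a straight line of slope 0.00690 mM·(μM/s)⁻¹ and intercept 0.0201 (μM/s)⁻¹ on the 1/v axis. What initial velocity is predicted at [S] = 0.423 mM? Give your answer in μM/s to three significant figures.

27.5 μM/s

The y-intercept is 1/Vmax, so Vmax = 1/0.0201 = 49.8 μM/s.
The slope is Km/Vmax, so Km = 0.00690 × 49.8 = 0.343 mM.
Then v = 49.8 × 0.423/(0.343 + 0.423) = 27.5 μM/s.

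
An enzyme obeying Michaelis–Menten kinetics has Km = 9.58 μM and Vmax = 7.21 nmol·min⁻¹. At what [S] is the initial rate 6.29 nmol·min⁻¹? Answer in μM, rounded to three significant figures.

65.5 μM

The required fractional saturation is v/Vmax = 6.29/7.21 = 0.8724.
Then [S]/(Km+[S]) = 0.8724 ⇒ [S] = 9.58 × 0.8724/(1 − 0.8724) = 65.5 μM.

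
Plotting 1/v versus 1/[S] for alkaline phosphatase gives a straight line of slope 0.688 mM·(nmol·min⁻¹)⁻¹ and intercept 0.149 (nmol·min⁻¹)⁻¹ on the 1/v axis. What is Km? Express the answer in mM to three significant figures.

y-intercept = 1/Vmax ⇒ Vmax = 6.71 nmol·min⁻¹; slope = Km/Vmax ⇒ Km = slope × Vmax.
Km = 0.688 × 6.71 = 4.62 mM.

4.62 mM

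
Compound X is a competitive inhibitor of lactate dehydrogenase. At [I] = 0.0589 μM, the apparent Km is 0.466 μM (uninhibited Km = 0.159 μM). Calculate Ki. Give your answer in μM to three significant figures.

Competitive: Km,app = α·Km with α = 1 + [I]/Ki.
α = Km,app/Km = 0.466/0.159 = 2.931.
Since α = 1 + [I]/Ki, [I]/Ki = 2.931 − 1 = 1.931 and Ki = 0.0589/1.931 = 0.0305 μM.

0.0305 μM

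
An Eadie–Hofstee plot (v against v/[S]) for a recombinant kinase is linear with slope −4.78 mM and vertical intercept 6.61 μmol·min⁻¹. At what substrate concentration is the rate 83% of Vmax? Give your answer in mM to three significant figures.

The Eadie–Hofstee slope gives Km = 4.78 mM (slope = −Km).
v/Vmax = [S]/(Km+[S]) = 0.83 ⇒ [S] = Km·0.83/(1−0.83) = 4.78 × 4.882 = 23.3 mM.

23.3 mM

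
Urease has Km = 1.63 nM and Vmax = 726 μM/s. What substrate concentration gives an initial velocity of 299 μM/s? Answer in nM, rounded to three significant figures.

1.14 nM

The required fractional saturation is v/Vmax = 299/726 = 0.4118.
Then [S]/(Km+[S]) = 0.4118 ⇒ [S] = 1.63 × 0.4118/(1 − 0.4118) = 1.14 nM.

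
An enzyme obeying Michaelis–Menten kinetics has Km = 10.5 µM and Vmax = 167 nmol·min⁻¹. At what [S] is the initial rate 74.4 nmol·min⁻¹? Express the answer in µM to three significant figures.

Rearranging v = Vmax[S]/(Km+[S]) gives [S] = Km·v/(Vmax − v).
[S] = 10.5 × 74.4 / (167 − 74.4) = 781.2/92.60 = 8.44 µM.

8.44 µM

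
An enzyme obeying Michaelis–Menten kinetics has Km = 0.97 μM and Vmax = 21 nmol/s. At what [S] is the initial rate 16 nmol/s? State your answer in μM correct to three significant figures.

The required fractional saturation is v/Vmax = 16/21 = 0.7619.
Then [S]/(Km+[S]) = 0.7619 ⇒ [S] = 0.97 × 0.7619/(1 − 0.7619) = 3.10 μM.

3.10 μM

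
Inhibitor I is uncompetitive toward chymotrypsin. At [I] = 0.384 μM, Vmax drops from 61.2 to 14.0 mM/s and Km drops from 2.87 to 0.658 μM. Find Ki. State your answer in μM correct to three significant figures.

0.114 μM

Uncompetitive: Vmax,app = Vmax/α (and Km,app = Km/α) with α = 1 + [I]/Ki.
α = Vmax/Vmax,app = 61.2/14.0 = 4.371.
Since α = 1 + [I]/Ki, [I]/Ki = 4.371 − 1 = 3.371 and Ki = 0.384/3.371 = 0.114 μM.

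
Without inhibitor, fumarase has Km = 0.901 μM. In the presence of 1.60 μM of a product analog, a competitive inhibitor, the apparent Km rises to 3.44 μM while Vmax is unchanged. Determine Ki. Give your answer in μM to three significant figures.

Competitive: Km,app = α·Km with α = 1 + [I]/Ki.
α = Km,app/Km = 3.44/0.901 = 3.818.
Ki = [I]/(α − 1) = 1.60/2.818 = 0.568 μM.

0.568 μM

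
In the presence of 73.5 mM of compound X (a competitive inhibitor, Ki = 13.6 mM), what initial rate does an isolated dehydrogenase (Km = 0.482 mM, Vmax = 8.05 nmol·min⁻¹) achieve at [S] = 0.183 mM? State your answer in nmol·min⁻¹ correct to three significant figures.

0.451 nmol·min⁻¹

α = 1 + [I]/Ki = 1 + 73.5/13.6 = 6.404.
For a competitive inhibitor, Vmax is unchanged and the apparent Km becomes α·Km: Km,app = 3.09 mM, Vmax,app = 8.05 nmol·min⁻¹.
v = Vmax,app·[S]/(Km,app + [S]) = 8.05 × 0.183/(3.09 + 0.183) = 0.451 nmol·min⁻¹.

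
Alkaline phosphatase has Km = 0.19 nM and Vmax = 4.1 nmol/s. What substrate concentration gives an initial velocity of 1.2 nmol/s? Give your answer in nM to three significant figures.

0.0786 nM

Rearranging v = Vmax[S]/(Km+[S]) gives [S] = Km·v/(Vmax − v).
[S] = 0.19 × 1.2 / (4.1 − 1.2) = 0.2280/2.900 = 0.0786 nM.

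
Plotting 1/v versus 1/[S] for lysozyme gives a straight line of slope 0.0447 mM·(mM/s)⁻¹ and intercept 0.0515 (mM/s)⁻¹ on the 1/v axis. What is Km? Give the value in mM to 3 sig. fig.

y-intercept = 1/Vmax ⇒ Vmax = 19.4 mM/s; slope = Km/Vmax ⇒ Km = slope × Vmax.
Km = 0.0447 × 19.4 = 0.868 mM.

0.868 mM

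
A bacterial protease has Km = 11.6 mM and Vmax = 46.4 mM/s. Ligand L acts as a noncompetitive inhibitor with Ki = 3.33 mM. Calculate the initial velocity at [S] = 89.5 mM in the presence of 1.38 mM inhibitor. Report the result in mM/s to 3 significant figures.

α = 1 + [I]/Ki = 1 + 1.38/3.33 = 1.414.
For a noncompetitive inhibitor, Vmax is reduced to Vmax/α while Km is unchanged: Km,app = 11.6 mM, Vmax,app = 32.8 mM/s.
v = Vmax,app·[S]/(Km,app + [S]) = 32.8 × 89.5/(11.6 + 89.5) = 29.0 mM/s.

29.0 mM/s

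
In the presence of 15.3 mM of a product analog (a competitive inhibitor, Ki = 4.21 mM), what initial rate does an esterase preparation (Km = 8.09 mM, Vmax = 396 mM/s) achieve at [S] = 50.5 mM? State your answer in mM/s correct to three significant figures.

With α = 1 + [I]/Ki = 1 + 15.3/4.21 = 4.634, the competitive rate law is v = Vmax[S] / (αKm + [S]).
v = 396×50.5 / (4.634×8.09 + 50.5) = 20000/87.99 = 227 mM/s.

227 mM/s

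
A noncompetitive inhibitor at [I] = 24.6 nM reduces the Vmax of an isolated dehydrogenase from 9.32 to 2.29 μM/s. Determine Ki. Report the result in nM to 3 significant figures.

8.01 nM

Noncompetitive: Vmax,app = Vmax/α with α = 1 + [I]/Ki.
α = Vmax/Vmax,app = 9.32/2.29 = 4.070.
Since α = 1 + [I]/Ki, [I]/Ki = 4.070 − 1 = 3.070 and Ki = 24.6/3.070 = 8.01 nM.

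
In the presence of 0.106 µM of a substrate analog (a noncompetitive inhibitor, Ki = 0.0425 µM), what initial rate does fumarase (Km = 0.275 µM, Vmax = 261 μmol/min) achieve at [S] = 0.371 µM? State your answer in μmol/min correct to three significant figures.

α = 1 + [I]/Ki = 1 + 0.106/0.0425 = 3.494.
For a noncompetitive inhibitor, Vmax is reduced to Vmax/α while Km is unchanged: Km,app = 0.275 µM, Vmax,app = 74.7 μmol/min.
v = Vmax,app·[S]/(Km,app + [S]) = 74.7 × 0.371/(0.275 + 0.371) = 42.9 μmol/min.

42.9 μmol/min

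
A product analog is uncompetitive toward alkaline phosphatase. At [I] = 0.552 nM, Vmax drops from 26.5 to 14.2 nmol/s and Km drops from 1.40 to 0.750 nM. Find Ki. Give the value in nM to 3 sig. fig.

Uncompetitive: Vmax,app = Vmax/α (and Km,app = Km/α) with α = 1 + [I]/Ki.
α = Vmax/Vmax,app = 26.5/14.2 = 1.866.
Ki = [I]/(α − 1) = 0.552/0.8662 = 0.637 nM.

0.637 nM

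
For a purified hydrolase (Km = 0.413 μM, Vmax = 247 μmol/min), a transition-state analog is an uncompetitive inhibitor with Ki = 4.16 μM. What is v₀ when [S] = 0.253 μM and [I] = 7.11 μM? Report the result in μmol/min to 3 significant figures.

56.9 μmol/min

α = 1 + [I]/Ki = 1 + 7.11/4.16 = 2.709.
For an uncompetitive inhibitor, both parameters are divided by α, giving Vmax/α and Km/α: Km,app = 0.152 μM, Vmax,app = 91.2 μmol/min.
v = Vmax,app·[S]/(Km,app + [S]) = 91.2 × 0.253/(0.152 + 0.253) = 56.9 μmol/min.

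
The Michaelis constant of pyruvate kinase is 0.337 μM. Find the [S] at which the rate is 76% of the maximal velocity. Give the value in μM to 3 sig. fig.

v/Vmax = [S]/(Km+[S]) = 0.76, so [S] = Km·0.76/(1 − 0.76) = 0.337 × 3.167.
[S] = 1.07 μM.

1.07 μM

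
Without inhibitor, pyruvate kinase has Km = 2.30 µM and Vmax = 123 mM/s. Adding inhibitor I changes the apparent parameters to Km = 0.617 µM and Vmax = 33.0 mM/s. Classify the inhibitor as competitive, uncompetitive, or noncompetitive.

Both Km and Vmax decrease by the same factor (~3.73-fold) — characteristic of uncompetitive inhibition.

uncompetitive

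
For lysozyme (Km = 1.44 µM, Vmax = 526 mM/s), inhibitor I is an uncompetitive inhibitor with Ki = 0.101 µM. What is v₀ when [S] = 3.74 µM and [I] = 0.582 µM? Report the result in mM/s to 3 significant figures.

α = 1 + [I]/Ki = 1 + 0.582/0.101 = 6.762.
For an uncompetitive inhibitor, both parameters are divided by α, giving Vmax/α and Km/α: Km,app = 0.213 µM, Vmax,app = 77.8 mM/s.
v = Vmax,app·[S]/(Km,app + [S]) = 77.8 × 3.74/(0.213 + 3.74) = 73.6 mM/s.

73.6 mM/s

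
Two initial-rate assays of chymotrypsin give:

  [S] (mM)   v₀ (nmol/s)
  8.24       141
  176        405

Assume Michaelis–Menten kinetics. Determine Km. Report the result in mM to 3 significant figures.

17.8 mM

From v = Vmax[S]/(Km+[S]), each point gives Vmax = v(Km+[S])/[S].
Equating: 141(Km+8.24)/8.24 = 405(Km+176)/176.
17.11·Km + 141 = 2.301·Km + 405, so (17.11 − 2.301)·Km = 405 − 141.
Km = 264.0/14.81 = 17.8 mM; then Vmax = 141(17.8+8.24)/8.24 = 446 nmol/s.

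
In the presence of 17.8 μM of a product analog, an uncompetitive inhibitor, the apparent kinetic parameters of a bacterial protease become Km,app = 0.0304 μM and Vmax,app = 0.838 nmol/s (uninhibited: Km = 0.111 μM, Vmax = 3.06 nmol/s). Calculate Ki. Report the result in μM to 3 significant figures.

Uncompetitive: Vmax,app = Vmax/α (and Km,app = Km/α) with α = 1 + [I]/Ki.
α = Vmax/Vmax,app = 3.06/0.838 = 3.652.
Since α = 1 + [I]/Ki, [I]/Ki = 3.652 − 1 = 2.652 and Ki = 17.8/2.652 = 6.71 μM.

6.71 μM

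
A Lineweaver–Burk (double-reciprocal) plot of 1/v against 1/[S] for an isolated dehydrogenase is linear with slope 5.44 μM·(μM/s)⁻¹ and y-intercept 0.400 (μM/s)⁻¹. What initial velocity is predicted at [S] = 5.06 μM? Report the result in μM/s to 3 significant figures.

0.678 μM/s

The y-intercept is 1/Vmax, so Vmax = 1/0.400 = 2.50 μM/s.
The slope is Km/Vmax, so Km = 5.44 × 2.50 = 13.6 μM.
Then v = 2.50 × 5.06/(13.6 + 5.06) = 0.678 μM/s.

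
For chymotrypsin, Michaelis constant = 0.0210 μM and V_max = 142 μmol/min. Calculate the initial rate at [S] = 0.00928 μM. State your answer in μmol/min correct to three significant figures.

43.5 μmol/min

v = Vmax·[S]/(Km + [S]) = 142 × 0.00928 / (0.0210 + 0.00928)
  = 1.318 / 0.03028 = 43.5 μmol/min.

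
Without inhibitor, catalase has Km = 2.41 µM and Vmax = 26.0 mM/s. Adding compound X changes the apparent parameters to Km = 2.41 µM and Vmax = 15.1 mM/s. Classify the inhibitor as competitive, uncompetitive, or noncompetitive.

Vmax decreases (26.0 → 15.1 mM/s) while Km is unchanged — pure noncompetitive inhibition.

noncompetitive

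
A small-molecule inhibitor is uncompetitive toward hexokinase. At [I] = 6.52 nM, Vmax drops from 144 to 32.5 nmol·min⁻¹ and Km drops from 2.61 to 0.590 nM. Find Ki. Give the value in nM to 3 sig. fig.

Uncompetitive: Vmax,app = Vmax/α (and Km,app = Km/α) with α = 1 + [I]/Ki.
α = Vmax/Vmax,app = 144/32.5 = 4.431.
Since α = 1 + [I]/Ki, [I]/Ki = 4.431 − 1 = 3.431 and Ki = 6.52/3.431 = 1.90 nM.

1.90 nM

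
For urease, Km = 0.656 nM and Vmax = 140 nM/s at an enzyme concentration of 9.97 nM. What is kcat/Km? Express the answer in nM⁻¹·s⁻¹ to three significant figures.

21.4 nM⁻¹·s⁻¹

kcat = Vmax/[E]total = 140/9.97 = 14.0 s⁻¹.
kcat/Km = 14.0/0.656 = 21.4 nM⁻¹·s⁻¹.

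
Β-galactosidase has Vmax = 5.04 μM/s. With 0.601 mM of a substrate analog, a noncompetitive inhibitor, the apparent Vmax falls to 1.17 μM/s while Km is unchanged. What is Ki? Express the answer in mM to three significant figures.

0.182 mM

Noncompetitive: Vmax,app = Vmax/α with α = 1 + [I]/Ki.
α = Vmax/Vmax,app = 5.04/1.17 = 4.308.
Since α = 1 + [I]/Ki, [I]/Ki = 4.308 − 1 = 3.308 and Ki = 0.601/3.308 = 0.182 mM.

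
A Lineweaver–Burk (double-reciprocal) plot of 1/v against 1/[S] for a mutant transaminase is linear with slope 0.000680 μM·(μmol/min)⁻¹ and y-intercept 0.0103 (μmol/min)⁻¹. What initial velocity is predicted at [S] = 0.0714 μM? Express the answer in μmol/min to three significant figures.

The y-intercept is 1/Vmax, so Vmax = 1/0.0103 = 97.1 μmol/min.
The slope is Km/Vmax, so Km = 0.000680 × 97.1 = 0.0660 μM.
Then v = 97.1 × 0.0714/(0.0660 + 0.0714) = 50.4 μmol/min.

50.4 μmol/min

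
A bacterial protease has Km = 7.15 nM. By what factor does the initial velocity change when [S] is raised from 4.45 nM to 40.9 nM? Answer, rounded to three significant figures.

The fractional saturations are [S]/(Km+[S]) = 4.45/11.60 = 0.3836 and 40.9/48.05 = 0.8512.
v₂/v₁ is just their ratio: 0.8512/0.3836 = 2.22.

2.22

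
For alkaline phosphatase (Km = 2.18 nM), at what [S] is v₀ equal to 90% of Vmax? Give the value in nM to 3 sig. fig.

19.6 nM

v/Vmax = [S]/(Km+[S]) = 0.9, so [S] = Km·0.9/(1 − 0.9) = 2.18 × 9.000.
[S] = 19.6 nM.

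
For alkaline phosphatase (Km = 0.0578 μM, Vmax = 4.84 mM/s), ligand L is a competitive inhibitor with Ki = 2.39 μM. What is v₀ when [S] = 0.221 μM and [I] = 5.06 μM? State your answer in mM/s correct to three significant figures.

2.67 mM/s

α = 1 + [I]/Ki = 1 + 5.06/2.39 = 3.117.
For a competitive inhibitor, Vmax is unchanged and the apparent Km becomes α·Km: Km,app = 0.180 μM, Vmax,app = 4.84 mM/s.
v = Vmax,app·[S]/(Km,app + [S]) = 4.84 × 0.221/(0.180 + 0.221) = 2.67 mM/s.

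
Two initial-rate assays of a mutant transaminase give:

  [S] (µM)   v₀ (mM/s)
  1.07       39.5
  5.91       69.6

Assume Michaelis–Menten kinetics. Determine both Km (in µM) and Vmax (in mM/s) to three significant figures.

Km = 1.20 µM; Vmax = 83.7 mM/s

From v = Vmax[S]/(Km+[S]), each point gives Vmax = v(Km+[S])/[S].
Equating: 39.5(Km+1.07)/1.07 = 69.6(Km+5.91)/5.91.
36.92·Km + 39.5 = 11.78·Km + 69.6, so (36.92 − 11.78)·Km = 69.6 − 39.5.
Km = 30.10/25.14 = 1.20 µM; then Vmax = 39.5(1.20+1.07)/1.07 = 83.7 mM/s.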